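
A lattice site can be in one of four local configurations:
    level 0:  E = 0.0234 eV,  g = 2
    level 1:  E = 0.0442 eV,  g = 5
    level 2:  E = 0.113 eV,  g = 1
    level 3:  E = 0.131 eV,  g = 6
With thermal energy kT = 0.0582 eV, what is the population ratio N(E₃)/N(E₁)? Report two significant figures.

0.27

n₃/n₁ = (g₃/g₁) exp[−(E₃−E₁)/kT] = (6/5) × exp(−(0.0868 eV)/(0.0582 eV)) = (6/5) × exp(-1.491) = 0.27.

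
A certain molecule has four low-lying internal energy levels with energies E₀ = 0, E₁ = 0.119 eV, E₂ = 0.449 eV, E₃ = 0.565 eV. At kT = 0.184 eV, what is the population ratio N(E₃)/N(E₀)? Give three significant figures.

n₃/n₀ = exp[−(E₃−E₀)/kT] = exp(−(0.565 eV)/(0.184 eV)) = exp(-3.0707) = 0.0464.

0.0464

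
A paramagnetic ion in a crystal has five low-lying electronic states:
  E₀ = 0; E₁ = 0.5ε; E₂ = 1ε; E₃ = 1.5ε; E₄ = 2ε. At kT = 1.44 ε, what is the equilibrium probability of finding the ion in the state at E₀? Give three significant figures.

0.356

Eᵢ/kT = 0, 0.34722, 0.69444, 1.0417, 1.3889.
Z = Σ e^(−Eᵢ/kT) = e^(−0) + e^(−0.34722) + e^(−0.69444) + e^(−1.0417) + e^(−1.3889) = 1.0000 + 0.70665 + 0.49935 + 0.35285 + 0.24935 = 2.8082.
P₀ = e^(−E₀/kT) / Z = 1.0000/2.8082 = 0.356.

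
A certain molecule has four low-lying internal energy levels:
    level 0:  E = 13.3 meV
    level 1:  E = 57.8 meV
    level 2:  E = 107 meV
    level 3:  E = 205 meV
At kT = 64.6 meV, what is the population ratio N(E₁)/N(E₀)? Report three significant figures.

n₁/n₀ = exp[−(E₁−E₀)/kT] = exp(−(44.5 meV)/(64.6 meV)) = exp(-0.68885) = 0.502.

0.502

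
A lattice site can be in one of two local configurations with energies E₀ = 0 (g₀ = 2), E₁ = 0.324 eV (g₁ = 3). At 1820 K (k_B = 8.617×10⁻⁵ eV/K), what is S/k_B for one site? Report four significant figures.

1.197

k_BT = 8.617×10⁻⁵ × 1820 K = 0.156829 eV.
Eᵢ/kT = 0, 2.06594.
Z = Σ gᵢe^(−Eᵢ/kT) = 2·e^(−0) + 3·e^(−2.06594) = 2.00000 + 0.380097 = 2.38010.
⟨E⟩ = Σ EᵢPᵢ = 0.0517421 eV.
S/k_B = ln Z + ⟨E⟩/kT = ln(2.38010) + 0.0517421/0.156829 = 0.867143 + 0.329927 = 1.197.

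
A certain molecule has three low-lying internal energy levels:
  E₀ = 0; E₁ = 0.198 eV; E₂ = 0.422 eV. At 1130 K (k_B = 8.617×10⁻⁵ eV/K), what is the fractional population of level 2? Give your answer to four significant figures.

0.01147

k_BT = 8.617×10⁻⁵ × 1130 K = 0.0973721 eV.
Eᵢ/kT = 0, 2.03344, 4.33389.
Z = Σ e^(−Eᵢ/kT) = e^(−0) + e^(−2.03344) + e^(−4.33389) = 1.00000 + 0.130885 + 0.0131164 = 1.14400.
P₂ = e^(−E₂/kT) / Z = 0.0131164/1.14400 = 0.01147.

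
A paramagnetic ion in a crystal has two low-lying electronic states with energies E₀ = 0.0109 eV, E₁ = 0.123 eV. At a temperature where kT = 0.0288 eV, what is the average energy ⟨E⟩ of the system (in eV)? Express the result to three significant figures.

0.0131 eV

Eᵢ/kT = 0.37847, 4.2708.
Z = Σ e^(−Eᵢ/kT) = e^(−0.37847) + e^(−4.2708) = 0.68491 + 0.013971 = 0.69888.
⟨E⟩ = Σ Eᵢ e^(−Eᵢ/kT) / Z = (0.0109·0.68491 + 0.123·0.013971) / 0.69888 = 0.0131 eV.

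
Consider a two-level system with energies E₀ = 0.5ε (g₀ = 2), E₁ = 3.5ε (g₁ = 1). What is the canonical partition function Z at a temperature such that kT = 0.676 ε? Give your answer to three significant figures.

Z = 0.960

Eᵢ/kT = 0.73964, 5.1775.
Z = Σ gᵢe^(−Eᵢ/kT) = 2·e^(−0.73964) + 1·e^(−5.1775) = 0.95457 + 0.0056421 = 0.96021.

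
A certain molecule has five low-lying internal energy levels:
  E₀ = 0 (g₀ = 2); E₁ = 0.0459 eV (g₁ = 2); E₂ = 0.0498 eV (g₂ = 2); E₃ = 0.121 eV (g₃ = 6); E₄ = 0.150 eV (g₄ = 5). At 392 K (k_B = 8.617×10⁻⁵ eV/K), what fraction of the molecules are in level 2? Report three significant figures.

0.143

k_BT = 8.617×10⁻⁵ × 392 K = 0.033779 eV.
Eᵢ/kT = 0, 1.3588, 1.4743, 3.5821, 4.4406.
Z = Σ gᵢe^(−Eᵢ/kT) = 2·e^(−0) + 2·e^(−1.3588) + 2·e^(−1.4743) + 6·e^(−3.5821) + 5·e^(−4.4406) = 2.0000 + 0.51394 + 0.45788 + 0.16690 + 0.058944 = 3.1977.
P₂ = g₂ e^(−E₂/kT) / Z = 0.45788/3.1977 = 0.143.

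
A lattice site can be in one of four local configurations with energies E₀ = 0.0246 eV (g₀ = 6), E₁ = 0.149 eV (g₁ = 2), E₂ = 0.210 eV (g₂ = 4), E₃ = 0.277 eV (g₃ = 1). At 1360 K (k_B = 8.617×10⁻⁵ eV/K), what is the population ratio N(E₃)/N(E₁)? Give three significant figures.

0.168

k_BT = 8.617×10⁻⁵ × 1360 K = 0.11719 eV.
n₃/n₁ = (g₃/g₁) exp[−(E₃−E₁)/kT] = (1/2) × exp(−(0.128 eV)/(0.11719 eV)) = (1/2) × exp(-1.0922) = 0.168.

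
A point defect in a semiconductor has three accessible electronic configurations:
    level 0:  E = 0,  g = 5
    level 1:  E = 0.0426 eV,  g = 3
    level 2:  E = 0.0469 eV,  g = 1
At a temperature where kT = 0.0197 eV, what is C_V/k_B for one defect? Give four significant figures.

Eᵢ/kT = 0, 2.16244, 2.38071.
Z = Σ gᵢe^(−Eᵢ/kT) = 5·e^(−0) + 3·e^(−2.16244) + 1·e^(−2.38071) = 5.00000 + 0.345132 + 0.0924849 = 5.43762.
⟨E⟩ = 0.00350156 eV, ⟨E²⟩ = 0.000152597 eV².
C_V/k_B = (⟨E²⟩ − ⟨E⟩²)/(kT)² = (0.000152597 − 0.0000122609)/0.000388090 = 0.3616.

0.3616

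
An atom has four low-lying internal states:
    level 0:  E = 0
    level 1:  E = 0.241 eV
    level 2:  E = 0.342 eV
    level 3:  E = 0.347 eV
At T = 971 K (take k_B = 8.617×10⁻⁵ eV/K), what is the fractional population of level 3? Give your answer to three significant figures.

k_BT = 8.617×10⁻⁵ × 971 K = 0.083671 eV.
Eᵢ/kT = 0, 2.8803, 4.0874, 4.1472.
Z = Σ e^(−Eᵢ/kT) = e^(−0) + e^(−2.8803) + e^(−4.0874) + e^(−4.1472) = 1.0000 + 0.056118 + 0.016783 + 0.015809 = 1.0887.
P₃ = e^(−E₃/kT) / Z = 0.015809/1.0887 = 0.0145.

0.0145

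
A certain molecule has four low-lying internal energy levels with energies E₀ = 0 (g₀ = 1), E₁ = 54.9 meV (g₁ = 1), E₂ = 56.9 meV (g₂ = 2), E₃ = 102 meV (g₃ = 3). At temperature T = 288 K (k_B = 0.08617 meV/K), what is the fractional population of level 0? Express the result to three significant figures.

0.735

k_BT = 0.08617 × 288 K = 24.817 meV.
Eᵢ/kT = 0, 2.2122, 2.2928, 4.1101.
Z = Σ gᵢe^(−Eᵢ/kT) = 1·e^(−0) + 1·e^(−2.2122) + 2·e^(−2.2928) + 3·e^(−4.1101) = 1.0000 + 0.10946 + 0.20197 + 0.049218 = 1.3606.
P₀ = g₀ e^(−E₀/kT) / Z = 1.0000/1.3606 = 0.735.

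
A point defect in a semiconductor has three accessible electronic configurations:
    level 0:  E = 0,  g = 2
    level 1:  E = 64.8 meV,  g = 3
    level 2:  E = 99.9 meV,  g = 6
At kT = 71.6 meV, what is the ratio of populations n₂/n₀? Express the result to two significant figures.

n₂/n₀ = (g₂/g₀) exp[−(E₂−E₀)/kT] = (6/2) × exp(−(99.9 meV)/(71.6 meV)) = (6/2) × exp(-1.395) = 0.74.

0.74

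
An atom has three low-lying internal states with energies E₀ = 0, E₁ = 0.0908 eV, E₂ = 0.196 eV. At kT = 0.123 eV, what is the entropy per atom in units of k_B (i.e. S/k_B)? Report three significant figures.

Eᵢ/kT = 0, 0.73821, 1.5935.
Z = Σ e^(−Eᵢ/kT) = e^(−0) + e^(−0.73821) + e^(−1.5935) = 1.0000 + 0.47797 + 0.20321 = 1.6812.
⟨E⟩ = Σ EᵢPᵢ = 0.049506 eV.
S/k_B = ln Z + ⟨E⟩/kT = ln(1.6812) + 0.049506/0.123 = 0.51951 + 0.40249 = 0.922.

0.922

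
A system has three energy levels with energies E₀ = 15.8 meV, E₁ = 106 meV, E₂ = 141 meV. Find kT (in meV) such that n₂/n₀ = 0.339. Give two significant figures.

120 meV

n₂/n₀ = exp[−(E₂−E₀)/kT] = 0.339.
⇒ (E₂−E₀)/kT = ln(1/0.339) = ln(2.950) = 1.082.
kT = 125.2 meV / 1.082 = 120 meV.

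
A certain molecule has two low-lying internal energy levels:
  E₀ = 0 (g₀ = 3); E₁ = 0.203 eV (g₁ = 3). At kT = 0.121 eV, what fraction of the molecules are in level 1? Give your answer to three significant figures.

0.157

Eᵢ/kT = 0, 1.6777.
Z = Σ gᵢe^(−Eᵢ/kT) = 3·e^(−0) + 3·e^(−1.6777) = 3.0000 + 0.56041 = 3.5604.
P₁ = g₁ e^(−E₁/kT) / Z = 0.56041/3.5604 = 0.157.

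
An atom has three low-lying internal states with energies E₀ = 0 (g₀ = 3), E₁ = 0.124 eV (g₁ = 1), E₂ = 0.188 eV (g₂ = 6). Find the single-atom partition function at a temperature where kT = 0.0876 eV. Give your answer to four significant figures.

Z = 3.944

Eᵢ/kT = 0, 1.41553, 2.14612.
Z = Σ gᵢe^(−Eᵢ/kT) = 3·e^(−0) + 1·e^(−1.41553) + 6·e^(−2.14612) = 3.00000 + 0.242797 + 0.701622 = 3.94442.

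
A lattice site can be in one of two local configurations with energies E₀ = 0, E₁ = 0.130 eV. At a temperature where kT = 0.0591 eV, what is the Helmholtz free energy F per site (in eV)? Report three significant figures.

Eᵢ/kT = 0, 2.1997.
Z = Σ e^(−Eᵢ/kT) = e^(−0) + e^(−2.1997) = 1.0000 + 0.11084 = 1.1108.
F = −kT ln Z = −0.0591 × ln(1.1108) = −0.0591 × 0.10508 = -0.00621 eV.

-0.00621 eV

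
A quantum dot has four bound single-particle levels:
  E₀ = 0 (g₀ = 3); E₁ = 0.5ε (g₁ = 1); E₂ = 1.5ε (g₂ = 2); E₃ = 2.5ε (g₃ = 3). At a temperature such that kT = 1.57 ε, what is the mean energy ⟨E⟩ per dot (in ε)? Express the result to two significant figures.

Eᵢ/kT = 0, 0.3185, 0.9554, 1.592.
Z = Σ gᵢe^(−Eᵢ/kT) = 3·e^(−0) + 1·e^(−0.3185) + 2·e^(−0.9554) + 3·e^(−1.592) = 3.000 + 0.7272 + 0.7693 + 0.6106 = 5.107.
⟨E⟩ = Σ Eᵢ gᵢe^(−Eᵢ/kT) / Z = (0·3.000 + 0.5·0.7272 + 1.5·0.7693 + 2.5·0.6106) / 5.107 = 0.60 ε.

0.60 ε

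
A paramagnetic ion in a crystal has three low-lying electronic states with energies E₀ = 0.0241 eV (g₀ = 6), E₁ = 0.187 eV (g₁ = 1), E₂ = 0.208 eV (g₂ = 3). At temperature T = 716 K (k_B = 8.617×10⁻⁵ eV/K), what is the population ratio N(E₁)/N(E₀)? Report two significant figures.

k_BT = 8.617×10⁻⁵ × 716 K = 0.06170 eV.
n₁/n₀ = (g₁/g₀) exp[−(E₁−E₀)/kT] = (1/6) × exp(−(0.1629 eV)/(0.06170 eV)) = (1/6) × exp(-2.640) = 0.012.

0.012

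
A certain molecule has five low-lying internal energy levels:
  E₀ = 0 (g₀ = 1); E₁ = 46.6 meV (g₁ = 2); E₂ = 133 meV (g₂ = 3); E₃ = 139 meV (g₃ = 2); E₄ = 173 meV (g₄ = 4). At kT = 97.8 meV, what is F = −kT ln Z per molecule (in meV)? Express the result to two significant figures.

Eᵢ/kT = 0, 0.4765, 1.360, 1.421, 1.769.
Z = Σ gᵢe^(−Eᵢ/kT) = 1·e^(−0) + 2·e^(−0.4765) + 3·e^(−1.360) + 2·e^(−1.421) + 4·e^(−1.769) = 1.000 + 1.242 + 0.7700 + 0.4829 + 0.6820 = 4.177.
F = −kT ln Z = −97.8 × ln(4.177) = −97.8 × 1.430 = -140 meV.

-140 meV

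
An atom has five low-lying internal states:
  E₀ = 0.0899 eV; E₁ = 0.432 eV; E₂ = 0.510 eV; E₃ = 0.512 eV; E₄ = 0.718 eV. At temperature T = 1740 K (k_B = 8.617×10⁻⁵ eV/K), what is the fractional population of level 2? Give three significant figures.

k_BT = 8.617×10⁻⁵ × 1740 K = 0.14994 eV.
Eᵢ/kT = 0.59957, 2.8812, 3.4014, 3.4147, 4.7886.
Z = Σ e^(−Eᵢ/kT) = e^(−0.59957) + e^(−2.8812) + e^(−3.4014) + e^(−3.4147) + e^(−4.7886) = 0.54905 + 0.056067 + 0.033327 + 0.032886 + 0.0083241 = 0.67965.
P₂ = e^(−E₂/kT) / Z = 0.033327/0.67965 = 0.0490.

0.0490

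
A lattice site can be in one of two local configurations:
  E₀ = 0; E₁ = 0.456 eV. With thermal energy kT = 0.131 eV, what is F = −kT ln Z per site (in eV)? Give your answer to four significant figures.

Eᵢ/kT = 0, 3.48092.
Z = Σ e^(−Eᵢ/kT) = e^(−0) + e^(−3.48092) = 1.00000 + 0.0307791 = 1.03078.
F = −kT ln Z = −0.131 × ln(1.03078) = −0.131 × 0.0303158 = -0.003971 eV.

-0.003971 eV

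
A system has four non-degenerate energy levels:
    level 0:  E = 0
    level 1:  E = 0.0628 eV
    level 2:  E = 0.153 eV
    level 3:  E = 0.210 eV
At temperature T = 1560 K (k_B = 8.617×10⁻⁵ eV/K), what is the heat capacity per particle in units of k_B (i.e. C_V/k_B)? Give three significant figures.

0.285

k_BT = 8.617×10⁻⁵ × 1560 K = 0.13443 eV.
Eᵢ/kT = 0, 0.46716, 1.1381, 1.5622.
Z = Σ e^(−Eᵢ/kT) = e^(−0) + e^(−0.46716) + e^(−1.1381) + e^(−1.5622) = 1.0000 + 0.62678 + 0.32043 + 0.20967 = 2.1569.
⟨E⟩ = 0.061393 eV, ⟨E²⟩ = 0.0089106 eV².
C_V/k_B = (⟨E²⟩ − ⟨E⟩²)/(kT)² = (0.0089106 − 0.0037691)/0.018071 = 0.285.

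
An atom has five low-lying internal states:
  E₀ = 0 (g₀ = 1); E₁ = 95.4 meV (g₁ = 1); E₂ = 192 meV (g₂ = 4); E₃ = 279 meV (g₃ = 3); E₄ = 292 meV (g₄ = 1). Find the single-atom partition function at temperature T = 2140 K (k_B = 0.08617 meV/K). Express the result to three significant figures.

Z = 3.87

k_BT = 0.08617 × 2140 K = 184.40 meV.
Eᵢ/kT = 0, 0.51735, 1.0412, 1.5130, 1.5835.
Z = Σ gᵢe^(−Eᵢ/kT) = 1·e^(−0) + 1·e^(−0.51735) + 4·e^(−1.0412) + 3·e^(−1.5130) + 1·e^(−1.5835) = 1.0000 + 0.59610 + 1.4121 + 0.66074 + 0.20526 = 3.8742.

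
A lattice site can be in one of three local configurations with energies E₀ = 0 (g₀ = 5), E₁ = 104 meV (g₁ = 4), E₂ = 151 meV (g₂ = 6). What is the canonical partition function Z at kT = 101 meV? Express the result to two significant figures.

Z = 7.8

Eᵢ/kT = 0, 1.030, 1.495.
Z = Σ gᵢe^(−Eᵢ/kT) = 5·e^(−0) + 4·e^(−1.030) + 6·e^(−1.495) = 5.000 + 1.428 + 1.345 = 7.773.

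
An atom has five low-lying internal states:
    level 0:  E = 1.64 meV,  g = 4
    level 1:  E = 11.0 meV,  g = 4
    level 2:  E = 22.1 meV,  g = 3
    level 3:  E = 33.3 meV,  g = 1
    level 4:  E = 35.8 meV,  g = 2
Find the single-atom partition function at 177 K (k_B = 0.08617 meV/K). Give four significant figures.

Z = 6.545

k_BT = 0.08617 × 177 K = 15.2521 meV.
Eᵢ/kT = 0.107526, 0.721212, 1.44898, 2.18331, 2.34722.
Z = Σ gᵢe^(−Eᵢ/kT) = 4·e^(−0.107526) + 4·e^(−0.721212) + 3·e^(−1.44898) + 1·e^(−2.18331) + 2·e^(−2.34722) = 3.59221 + 1.94465 + 0.704429 + 0.112668 + 0.191269 = 6.54523.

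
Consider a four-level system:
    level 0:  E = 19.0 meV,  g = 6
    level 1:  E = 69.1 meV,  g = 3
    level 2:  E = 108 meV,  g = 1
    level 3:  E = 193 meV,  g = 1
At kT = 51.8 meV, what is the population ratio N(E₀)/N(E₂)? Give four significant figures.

33.45

n₀/n₂ = (g₀/g₂) exp[−(E₀−E₂)/kT] = (6/1) × exp(−(-89.0 meV)/(51.8 meV)) = (6/1) × exp(1.71815) = 33.45.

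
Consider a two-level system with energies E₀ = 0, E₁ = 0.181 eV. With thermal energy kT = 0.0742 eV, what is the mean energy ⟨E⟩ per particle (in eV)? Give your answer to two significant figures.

0.015 eV

Eᵢ/kT = 0, 2.439.
Z = Σ e^(−Eᵢ/kT) = e^(−0) + e^(−2.439) = 1.000 + 0.08725 = 1.087.
⟨E⟩ = Σ Eᵢ e^(−Eᵢ/kT) / Z = (0·1.000 + 0.181·0.08725) / 1.087 = 0.015 eV.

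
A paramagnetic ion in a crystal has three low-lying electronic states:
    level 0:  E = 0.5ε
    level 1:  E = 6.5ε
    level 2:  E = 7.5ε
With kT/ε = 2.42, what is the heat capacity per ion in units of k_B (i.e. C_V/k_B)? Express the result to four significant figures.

Eᵢ/kT = 0.206612, 2.68595, 3.09917.
Z = Σ e^(−Eᵢ/kT) = e^(−0.206612) + e^(−2.68595) + e^(−3.09917) = 0.813335 + 0.0681564 + 0.0450866 = 0.926578.
⟨E⟩ = 1.28196 ε, ⟨E²⟩ = 6.06432 ε².
C_V/k_B = (⟨E²⟩ − ⟨E⟩²)/(kT)² = (6.06432 − 1.64342)/5.85640 = 0.7549.

0.7549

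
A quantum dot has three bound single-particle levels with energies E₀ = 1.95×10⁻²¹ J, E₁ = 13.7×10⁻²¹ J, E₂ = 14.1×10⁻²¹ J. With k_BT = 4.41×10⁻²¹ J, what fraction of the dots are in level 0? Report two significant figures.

Eᵢ/kT = 0.4422, 3.107, 3.197.
Z = Σ e^(−Eᵢ/kT) = e^(−0.4422) + e^(−3.107) + e^(−3.197) = 0.6426 + 0.04473 + 0.04088 = 0.7282.
P₀ = e^(−E₀/kT) / Z = 0.6426/0.7282 = 0.88.

0.88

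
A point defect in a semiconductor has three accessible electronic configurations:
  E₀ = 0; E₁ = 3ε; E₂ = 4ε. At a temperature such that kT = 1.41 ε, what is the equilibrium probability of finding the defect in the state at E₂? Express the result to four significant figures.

0.04976

Eᵢ/kT = 0, 2.12766, 2.83688.
Z = Σ e^(−Eᵢ/kT) = e^(−0) + e^(−2.12766) + e^(−2.83688) = 1.00000 + 0.119116 + 0.0586082 = 1.17772.
P₂ = e^(−E₂/kT) / Z = 0.0586082/1.17772 = 0.04976.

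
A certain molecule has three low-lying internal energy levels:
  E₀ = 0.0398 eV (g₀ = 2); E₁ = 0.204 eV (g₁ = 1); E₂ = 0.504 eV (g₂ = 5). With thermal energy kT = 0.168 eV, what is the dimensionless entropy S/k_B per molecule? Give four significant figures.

Eᵢ/kT = 0.236905, 1.21429, 3.00000.
Z = Σ gᵢe^(−Eᵢ/kT) = 2·e^(−0.236905) + 1·e^(−1.21429) + 5·e^(−3.00000) = 1.57813 + 0.296921 + 0.248935 = 2.12399.
⟨E⟩ = Σ EᵢPᵢ = 0.117159 eV.
S/k_B = ln Z + ⟨E⟩/kT = ln(2.12399) + 0.117159/0.168 = 0.753296 + 0.697375 = 1.451.

1.451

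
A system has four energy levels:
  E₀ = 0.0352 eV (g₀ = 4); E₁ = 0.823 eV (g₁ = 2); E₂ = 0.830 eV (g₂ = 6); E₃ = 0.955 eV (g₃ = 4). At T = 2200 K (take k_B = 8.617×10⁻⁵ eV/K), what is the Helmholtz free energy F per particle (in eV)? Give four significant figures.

-0.2347 eV

k_BT = 8.617×10⁻⁵ × 2200 K = 0.189574 eV.
Eᵢ/kT = 0.185679, 4.34131, 4.37824, 5.03761.
Z = Σ gᵢe^(−Eᵢ/kT) = 4·e^(−0.185679) + 2·e^(−4.34131) + 6·e^(−4.37824) + 4·e^(−5.03761) = 3.32216 + 0.0260389 + 0.0752845 + 0.0259570 = 3.44944.
F = −kT ln Z = −0.189574 × ln(3.44944) = −0.189574 × 1.23821 = -0.2347 eV.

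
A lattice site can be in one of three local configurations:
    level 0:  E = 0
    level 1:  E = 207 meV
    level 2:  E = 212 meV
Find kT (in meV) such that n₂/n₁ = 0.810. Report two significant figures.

24 meV

n₂/n₁ = exp[−(E₂−E₁)/kT] = 0.810.
⇒ (E₂−E₁)/kT = ln(1/0.810) = ln(1.235) = 0.2111.
kT = 5 meV / 0.2111 = 24 meV.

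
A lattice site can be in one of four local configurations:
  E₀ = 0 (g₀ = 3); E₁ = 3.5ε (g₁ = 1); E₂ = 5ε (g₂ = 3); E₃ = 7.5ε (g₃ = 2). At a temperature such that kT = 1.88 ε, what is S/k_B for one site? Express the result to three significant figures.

Eᵢ/kT = 0, 1.8617, 2.6596, 3.9894.
Z = Σ gᵢe^(−Eᵢ/kT) = 3·e^(−0) + 1·e^(−1.8617) + 3·e^(−2.6596) + 2·e^(−3.9894) = 3.0000 + 0.15541 + 0.20993 + 0.037022 = 3.4024.
⟨E⟩ = Σ EᵢPᵢ = 0.54998 ε.
S/k_B = ln Z + ⟨E⟩/kT = ln(3.4024) + 0.54998/1.88 = 1.2245 + 0.29254 = 1.52.

1.52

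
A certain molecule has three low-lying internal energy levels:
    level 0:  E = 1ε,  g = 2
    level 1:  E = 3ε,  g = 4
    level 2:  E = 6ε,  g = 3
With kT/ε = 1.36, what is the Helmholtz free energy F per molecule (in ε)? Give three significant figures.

-0.492 ε

Eᵢ/kT = 0.73529, 2.2059, 4.4118.
Z = Σ gᵢe^(−Eᵢ/kT) = 2·e^(−0.73529) + 4·e^(−2.2059) + 3·e^(−4.4118) = 0.95873 + 0.44061 + 0.036400 = 1.4357.
F = −kT ln Z = −1.36 × ln(1.4357) = −1.36 × 0.36165 = -0.492 ε.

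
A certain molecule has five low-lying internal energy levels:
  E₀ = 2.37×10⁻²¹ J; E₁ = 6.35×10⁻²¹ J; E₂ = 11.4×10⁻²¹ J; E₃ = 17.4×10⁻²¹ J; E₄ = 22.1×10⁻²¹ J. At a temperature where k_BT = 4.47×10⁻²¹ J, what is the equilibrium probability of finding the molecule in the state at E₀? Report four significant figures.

Eᵢ/kT = 0.530201, 1.42058, 2.55034, 3.89262, 4.94407.
Z = Σ e^(−Eᵢ/kT) = e^(−0.530201) + e^(−1.42058) + e^(−2.55034) + e^(−3.89262) + e^(−4.94407) = 0.588487 + 0.241574 + 0.0780551 + 0.0203918 + 0.00712554 = 0.935633.
P₀ = e^(−E₀/kT) / Z = 0.588487/0.935633 = 0.6290.

0.6290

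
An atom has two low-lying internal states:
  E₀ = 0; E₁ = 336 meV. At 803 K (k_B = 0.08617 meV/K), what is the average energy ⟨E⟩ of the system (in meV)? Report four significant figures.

2.595 meV

k_BT = 0.08617 × 803 K = 69.1945 meV.
Eᵢ/kT = 0, 4.85588.
Z = Σ e^(−Eᵢ/kT) = e^(−0) + e^(−4.85588) = 1.00000 + 0.00778248 = 1.00778.
⟨E⟩ = Σ Eᵢ e^(−Eᵢ/kT) / Z = (0·1.00000 + 336·0.00778248) / 1.00778 = 2.595 meV.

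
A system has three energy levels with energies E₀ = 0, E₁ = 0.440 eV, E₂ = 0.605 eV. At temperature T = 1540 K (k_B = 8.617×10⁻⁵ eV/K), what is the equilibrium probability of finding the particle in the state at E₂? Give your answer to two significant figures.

k_BT = 8.617×10⁻⁵ × 1540 K = 0.1327 eV.
Eᵢ/kT = 0, 3.316, 4.559.
Z = Σ e^(−Eᵢ/kT) = e^(−0) + e^(−3.316) + e^(−4.559) = 1.000 + 0.03630 + 0.01047 = 1.047.
P₂ = e^(−E₂/kT) / Z = 0.01047/1.047 = 0.010.

0.010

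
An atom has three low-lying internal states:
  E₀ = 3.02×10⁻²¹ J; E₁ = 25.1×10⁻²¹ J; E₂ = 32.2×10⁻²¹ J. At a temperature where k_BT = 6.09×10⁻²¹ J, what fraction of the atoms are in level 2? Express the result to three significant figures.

Eᵢ/kT = 0.49589, 4.1215, 5.2874.
Z = Σ e^(−Eᵢ/kT) = e^(−0.49589) + e^(−4.1215) + e^(−5.2874) = 0.60903 + 0.016220 + 0.0050549 = 0.63030.
P₂ = e^(−E₂/kT) / Z = 0.0050549/0.63030 = 0.00802.

0.00802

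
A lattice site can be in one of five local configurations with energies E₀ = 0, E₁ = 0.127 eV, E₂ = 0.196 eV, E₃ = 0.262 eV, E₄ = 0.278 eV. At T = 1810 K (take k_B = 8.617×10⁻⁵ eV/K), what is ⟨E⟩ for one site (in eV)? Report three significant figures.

0.0997 eV

k_BT = 8.617×10⁻⁵ × 1810 K = 0.15597 eV.
Eᵢ/kT = 0, 0.81426, 1.2567, 1.6798, 1.7824.
Z = Σ e^(−Eᵢ/kT) = e^(−0) + e^(−0.81426) + e^(−1.2567) + e^(−1.6798) + e^(−1.7824) = 1.0000 + 0.44297 + 0.28459 + 0.18641 + 0.16823 = 2.0822.
⟨E⟩ = Σ Eᵢ e^(−Eᵢ/kT) / Z = (0·1.0000 + 0.127·0.44297 + 0.196·0.28459 + 0.262·0.18641 + 0.278·0.16823) / 2.0822 = 0.0997 eV.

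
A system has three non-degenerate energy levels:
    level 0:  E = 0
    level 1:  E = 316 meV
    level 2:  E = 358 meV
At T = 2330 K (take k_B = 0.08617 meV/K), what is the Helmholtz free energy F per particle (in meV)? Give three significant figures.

-64.0 meV

k_BT = 0.08617 × 2330 K = 200.78 meV.
Eᵢ/kT = 0, 1.5739, 1.7830.
Z = Σ e^(−Eᵢ/kT) = e^(−0) + e^(−1.5739) + e^(−1.7830) = 1.0000 + 0.20724 + 0.16813 = 1.3754.
F = −kT ln Z = −200.78 × ln(1.3754) = −200.78 × 0.31874 = -64.0 meV.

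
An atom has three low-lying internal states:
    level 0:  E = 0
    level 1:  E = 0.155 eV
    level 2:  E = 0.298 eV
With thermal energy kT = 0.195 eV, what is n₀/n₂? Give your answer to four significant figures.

4.610

n₀/n₂ = exp[−(E₀−E₂)/kT] = exp(−(-0.298 eV)/(0.195 eV)) = exp(1.52821) = 4.610.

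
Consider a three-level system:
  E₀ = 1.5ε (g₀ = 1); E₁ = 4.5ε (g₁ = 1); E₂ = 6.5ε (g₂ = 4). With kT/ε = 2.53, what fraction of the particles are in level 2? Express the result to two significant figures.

0.30

Eᵢ/kT = 0.5929, 1.779, 2.569.
Z = Σ gᵢe^(−Eᵢ/kT) = 1·e^(−0.5929) + 1·e^(−1.779) + 4·e^(−2.569) = 0.5527 + 0.1688 + 0.3064 = 1.028.
P₂ = g₂ e^(−E₂/kT) / Z = 0.3064/1.028 = 0.30.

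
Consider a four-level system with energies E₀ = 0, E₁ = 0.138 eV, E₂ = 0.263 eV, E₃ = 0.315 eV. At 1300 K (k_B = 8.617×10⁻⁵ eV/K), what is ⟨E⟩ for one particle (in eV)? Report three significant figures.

0.0583 eV

k_BT = 8.617×10⁻⁵ × 1300 K = 0.11202 eV.
Eᵢ/kT = 0, 1.2319, 2.3478, 2.8120.
Z = Σ e^(−Eᵢ/kT) = e^(−0) + e^(−1.2319) + e^(−2.3478) + e^(−2.8120) = 1.0000 + 0.29174 + 0.095579 + 0.060085 = 1.4474.
⟨E⟩ = Σ Eᵢ e^(−Eᵢ/kT) / Z = (0·1.0000 + 0.138·0.29174 + 0.263·0.095579 + 0.315·0.060085) / 1.4474 = 0.0583 eV.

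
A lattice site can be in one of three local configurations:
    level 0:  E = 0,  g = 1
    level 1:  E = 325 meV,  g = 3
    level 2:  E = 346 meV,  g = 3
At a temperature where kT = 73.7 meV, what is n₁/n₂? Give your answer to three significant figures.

1.33

n₁/n₂ = (g₁/g₂) exp[−(E₁−E₂)/kT] = (3/3) × exp(−(-21 meV)/(73.7 meV)) = (3/3) × exp(0.28494) = 1.33.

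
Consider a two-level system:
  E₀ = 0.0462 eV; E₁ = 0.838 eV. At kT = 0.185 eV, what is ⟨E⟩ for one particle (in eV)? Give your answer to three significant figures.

Eᵢ/kT = 0.24973, 4.5297.
Z = Σ e^(−Eᵢ/kT) = e^(−0.24973) + e^(−4.5297) = 0.77901 + 0.010784 = 0.78979.
⟨E⟩ = Σ Eᵢ e^(−Eᵢ/kT) / Z = (0.0462·0.77901 + 0.838·0.010784) / 0.78979 = 0.0570 eV.

0.0570 eV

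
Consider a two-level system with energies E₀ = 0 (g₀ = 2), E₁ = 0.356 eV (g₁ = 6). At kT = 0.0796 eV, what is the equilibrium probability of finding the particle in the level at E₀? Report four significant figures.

Eᵢ/kT = 0, 4.47236.
Z = Σ gᵢe^(−Eᵢ/kT) = 2·e^(−0) + 6·e^(−4.47236) = 2.00000 + 0.0685220 = 2.06852.
P₀ = g₀ e^(−E₀/kT) / Z = 2.00000/2.06852 = 0.9669.

0.9669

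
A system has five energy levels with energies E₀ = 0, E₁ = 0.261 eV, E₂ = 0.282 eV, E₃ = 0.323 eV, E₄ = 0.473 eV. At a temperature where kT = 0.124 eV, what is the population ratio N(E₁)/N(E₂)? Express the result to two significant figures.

n₁/n₂ = exp[−(E₁−E₂)/kT] = exp(−(-0.021 eV)/(0.124 eV)) = exp(0.1694) = 1.2.

1.2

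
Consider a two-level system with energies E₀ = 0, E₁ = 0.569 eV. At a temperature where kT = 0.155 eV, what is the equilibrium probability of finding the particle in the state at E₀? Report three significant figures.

Eᵢ/kT = 0, 3.6710.
Z = Σ e^(−Eᵢ/kT) = e^(−0) + e^(−3.6710) = 1.0000 + 0.025451 = 1.0255.
P₀ = e^(−E₀/kT) / Z = 1.0000/1.0255 = 0.975.

0.975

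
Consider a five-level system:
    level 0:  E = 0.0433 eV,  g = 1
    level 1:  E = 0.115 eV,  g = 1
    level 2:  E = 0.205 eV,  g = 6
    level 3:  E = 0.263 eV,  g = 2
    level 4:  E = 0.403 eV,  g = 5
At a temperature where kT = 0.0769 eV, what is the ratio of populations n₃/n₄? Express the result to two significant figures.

n₃/n₄ = (g₃/g₄) exp[−(E₃−E₄)/kT] = (2/5) × exp(−(-0.140 eV)/(0.0769 eV)) = (2/5) × exp(1.821) = 2.5.

2.5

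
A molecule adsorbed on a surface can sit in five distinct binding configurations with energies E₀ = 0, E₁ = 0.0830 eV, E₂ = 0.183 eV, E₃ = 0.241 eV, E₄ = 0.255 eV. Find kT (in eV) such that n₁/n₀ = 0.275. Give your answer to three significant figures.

0.0643 eV

n₁/n₀ = exp[−(E₁−E₀)/kT] = 0.275.
⇒ (E₁−E₀)/kT = ln(1/0.275) = ln(3.6364) = 1.2910.
kT = 0.0830 eV / 1.2910 = 0.0643 eV.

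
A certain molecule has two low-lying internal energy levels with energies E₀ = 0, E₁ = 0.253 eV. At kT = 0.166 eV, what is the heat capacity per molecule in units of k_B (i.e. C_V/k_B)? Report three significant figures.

0.341

Eᵢ/kT = 0, 1.5241.
Z = Σ e^(−Eᵢ/kT) = e^(−0) + e^(−1.5241) = 1.0000 + 0.21782 = 1.2178.
⟨E⟩ = 0.045252 eV, ⟨E²⟩ = 0.011449 eV².
C_V/k_B = (⟨E²⟩ − ⟨E⟩²)/(kT)² = (0.011449 − 0.0020477)/0.027556 = 0.341.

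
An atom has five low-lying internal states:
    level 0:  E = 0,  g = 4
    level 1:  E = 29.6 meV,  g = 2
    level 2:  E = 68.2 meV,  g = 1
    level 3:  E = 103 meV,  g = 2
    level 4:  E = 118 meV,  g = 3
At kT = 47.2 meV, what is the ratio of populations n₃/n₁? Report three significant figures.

n₃/n₁ = (g₃/g₁) exp[−(E₃−E₁)/kT] = (2/2) × exp(−(73.4 meV)/(47.2 meV)) = (2/2) × exp(-1.5551) = 0.211.

0.211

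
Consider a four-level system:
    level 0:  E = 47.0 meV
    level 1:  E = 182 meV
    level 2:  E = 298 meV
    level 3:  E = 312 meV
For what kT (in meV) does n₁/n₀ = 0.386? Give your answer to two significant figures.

n₁/n₀ = exp[−(E₁−E₀)/kT] = 0.386.
⇒ (E₁−E₀)/kT = ln(1/0.386) = ln(2.591) = 0.9520.
kT = 135.0 meV / 0.9520 = 140 meV.

140 meV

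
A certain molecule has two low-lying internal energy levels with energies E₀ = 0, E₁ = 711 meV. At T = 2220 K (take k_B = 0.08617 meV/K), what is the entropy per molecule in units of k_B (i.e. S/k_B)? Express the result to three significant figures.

k_BT = 0.08617 × 2220 K = 191.30 meV.
Eᵢ/kT = 0, 3.7167.
Z = Σ e^(−Eᵢ/kT) = e^(−0) + e^(−3.7167) = 1.0000 + 0.024314 = 1.0243.
⟨E⟩ = Σ EᵢPᵢ = 16.877 meV.
S/k_B = ln Z + ⟨E⟩/kT = ln(1.0243) + 16.877/191.30 = 0.024009 + 0.088223 = 0.112.

0.112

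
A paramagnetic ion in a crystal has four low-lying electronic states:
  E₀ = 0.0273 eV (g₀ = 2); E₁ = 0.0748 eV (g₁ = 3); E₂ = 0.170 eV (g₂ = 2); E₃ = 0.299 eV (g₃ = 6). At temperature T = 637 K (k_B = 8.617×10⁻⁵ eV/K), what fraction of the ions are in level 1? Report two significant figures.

0.37

k_BT = 8.617×10⁻⁵ × 637 K = 0.05489 eV.
Eᵢ/kT = 0.4974, 1.363, 3.097, 5.447.
Z = Σ gᵢe^(−Eᵢ/kT) = 2·e^(−0.4974) + 3·e^(−1.363) + 2·e^(−3.097) + 6·e^(−5.447) = 1.216 + 0.7677 + 0.09037 + 0.02586 = 2.100.
P₁ = g₁ e^(−E₁/kT) / Z = 0.7677/2.100 = 0.37.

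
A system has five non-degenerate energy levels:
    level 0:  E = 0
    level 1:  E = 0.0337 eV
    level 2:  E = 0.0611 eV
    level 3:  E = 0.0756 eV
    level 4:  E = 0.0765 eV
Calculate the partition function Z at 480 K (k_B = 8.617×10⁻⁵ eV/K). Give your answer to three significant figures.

Z = 1.99

k_BT = 8.617×10⁻⁵ × 480 K = 0.041362 eV.
Eᵢ/kT = 0, 0.81476, 1.4772, 1.8278, 1.8495.
Z = Σ e^(−Eᵢ/kT) = e^(−0) + e^(−0.81476) + e^(−1.4772) + e^(−1.8278) + e^(−1.8495) = 1.0000 + 0.44275 + 0.22828 + 0.16077 + 0.15732 = 1.9891.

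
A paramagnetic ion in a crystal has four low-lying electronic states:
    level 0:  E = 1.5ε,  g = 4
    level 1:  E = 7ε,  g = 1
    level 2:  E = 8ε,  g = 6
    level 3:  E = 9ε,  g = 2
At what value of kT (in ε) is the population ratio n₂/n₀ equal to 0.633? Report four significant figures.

7.534 ε

n₂/n₀ = (g₂/g₀) exp[−(E₂−E₀)/kT] = 0.633.
⇒ (E₂−E₀)/kT = ln((6/4)/0.633) = ln(2.36967) = 0.862751.
kT = 6.5ε / 0.862751 = 7.534 ε.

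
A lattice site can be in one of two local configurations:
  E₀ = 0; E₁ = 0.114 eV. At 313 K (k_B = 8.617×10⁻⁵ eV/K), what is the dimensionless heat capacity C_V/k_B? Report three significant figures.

0.253

k_BT = 8.617×10⁻⁵ × 313 K = 0.026971 eV.
Eᵢ/kT = 0, 4.2268.
Z = Σ e^(−Eᵢ/kT) = e^(−0) + e^(−4.2268) = 1.0000 + 0.014599 = 1.0146.
⟨E⟩ = 0.0016403 eV, ⟨E²⟩ = 0.00018700 eV².
C_V/k_B = (⟨E²⟩ − ⟨E⟩²)/(kT)² = (0.00018700 − 0.0000026906)/0.00072743 = 0.253.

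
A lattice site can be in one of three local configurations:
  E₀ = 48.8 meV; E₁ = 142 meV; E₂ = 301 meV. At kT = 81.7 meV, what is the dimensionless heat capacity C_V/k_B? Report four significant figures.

Eᵢ/kT = 0.597307, 1.73807, 3.68421.
Z = Σ e^(−Eᵢ/kT) = e^(−0.597307) + e^(−1.73807) + e^(−3.68421) = 0.550292 + 0.175859 + 0.0251170 = 0.751268.
⟨E⟩ = 79.0483 meV, ⟨E²⟩ = 9493.46 meV².
C_V/k_B = (⟨E²⟩ − ⟨E⟩²)/(kT)² = (9493.46 − 6248.63)/6674.89 = 0.4861.

0.4861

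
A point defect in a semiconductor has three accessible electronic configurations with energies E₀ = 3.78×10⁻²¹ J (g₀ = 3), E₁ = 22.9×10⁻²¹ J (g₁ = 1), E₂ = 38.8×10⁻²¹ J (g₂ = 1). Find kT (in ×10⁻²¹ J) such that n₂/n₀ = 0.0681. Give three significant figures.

22.1 ×10⁻²¹ J

n₂/n₀ = (g₂/g₀) exp[−(E₂−E₀)/kT] = 0.0681.
⇒ (E₂−E₀)/kT = ln((1/3)/0.0681) = ln(4.8948) = 1.5882.
kT = 35.02 ×10⁻²¹ J / 1.5882 = 22.1 ×10⁻²¹ J.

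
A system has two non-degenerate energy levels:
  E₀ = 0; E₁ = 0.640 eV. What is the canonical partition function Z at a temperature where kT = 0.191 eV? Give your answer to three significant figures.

Eᵢ/kT = 0, 3.3508.
Z = Σ e^(−Eᵢ/kT) = e^(−0) + e^(−3.3508) = 1.0000 + 0.035056 = 1.0351.

Z = 1.04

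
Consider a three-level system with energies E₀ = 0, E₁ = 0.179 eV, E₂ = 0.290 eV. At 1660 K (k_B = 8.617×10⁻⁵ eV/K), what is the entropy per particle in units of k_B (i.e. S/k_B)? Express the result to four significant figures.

k_BT = 8.617×10⁻⁵ × 1660 K = 0.143042 eV.
Eᵢ/kT = 0, 1.25138, 2.02738.
Z = Σ e^(−Eᵢ/kT) = e^(−0) + e^(−1.25138) + e^(−2.02738) = 1.00000 + 0.286110 + 0.131680 = 1.41779.
⟨E⟩ = Σ EᵢPᵢ = 0.0630565 eV.
S/k_B = ln Z + ⟨E⟩/kT = ln(1.41779) + 0.0630565/0.143042 = 0.349099 + 0.440825 = 0.7899.

0.7899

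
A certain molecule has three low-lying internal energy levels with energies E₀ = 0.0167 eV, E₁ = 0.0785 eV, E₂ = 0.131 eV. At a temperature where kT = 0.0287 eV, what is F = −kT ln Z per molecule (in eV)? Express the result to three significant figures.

Eᵢ/kT = 0.58188, 2.7352, 4.5645.
Z = Σ e^(−Eᵢ/kT) = e^(−0.58188) + e^(−2.7352) + e^(−4.5645) = 0.55885 + 0.064881 + 0.010415 = 0.63415.
F = −kT ln Z = −0.0287 × ln(0.63415) = −0.0287 × -0.45547 = 0.0131 eV.

0.0131 eV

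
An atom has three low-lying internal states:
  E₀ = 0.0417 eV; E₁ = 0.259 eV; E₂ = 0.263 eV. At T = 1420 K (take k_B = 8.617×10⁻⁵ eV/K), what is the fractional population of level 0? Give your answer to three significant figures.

0.750

k_BT = 8.617×10⁻⁵ × 1420 K = 0.12236 eV.
Eᵢ/kT = 0.34080, 2.1167, 2.1494.
Z = Σ e^(−Eᵢ/kT) = e^(−0.34080) + e^(−2.1167) + e^(−2.1494) = 0.71120 + 0.12043 + 0.11655 = 0.94818.
P₀ = e^(−E₀/kT) / Z = 0.71120/0.94818 = 0.750.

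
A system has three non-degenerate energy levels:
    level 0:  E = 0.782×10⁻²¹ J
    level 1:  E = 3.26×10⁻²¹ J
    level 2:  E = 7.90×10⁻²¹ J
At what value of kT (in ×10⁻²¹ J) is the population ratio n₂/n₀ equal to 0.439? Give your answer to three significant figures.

8.65 ×10⁻²¹ J

n₂/n₀ = exp[−(E₂−E₀)/kT] = 0.439.
⇒ (E₂−E₀)/kT = ln(1/0.439) = ln(2.2779) = 0.82325.
kT = 7.118 ×10⁻²¹ J / 0.82325 = 8.65 ×10⁻²¹ J.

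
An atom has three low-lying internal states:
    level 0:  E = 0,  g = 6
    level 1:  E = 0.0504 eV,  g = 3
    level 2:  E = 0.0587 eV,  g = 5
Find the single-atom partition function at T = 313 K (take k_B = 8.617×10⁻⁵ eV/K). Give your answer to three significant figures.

k_BT = 8.617×10⁻⁵ × 313 K = 0.026971 eV.
Eᵢ/kT = 0, 1.8687, 2.1764.
Z = Σ gᵢe^(−Eᵢ/kT) = 6·e^(−0) + 3·e^(−1.8687) + 5·e^(−2.1764) = 6.0000 + 0.46297 + 0.56725 = 7.0302.

Z = 7.03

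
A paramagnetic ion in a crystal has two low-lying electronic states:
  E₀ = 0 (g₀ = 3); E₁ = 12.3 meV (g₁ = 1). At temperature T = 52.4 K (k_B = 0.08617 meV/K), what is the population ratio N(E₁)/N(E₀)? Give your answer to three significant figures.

k_BT = 0.08617 × 52.4 K = 4.5153 meV.
n₁/n₀ = (g₁/g₀) exp[−(E₁−E₀)/kT] = (1/3) × exp(−(12.3 meV)/(4.5153 meV)) = (1/3) × exp(-2.7241) = 0.0219.

0.0219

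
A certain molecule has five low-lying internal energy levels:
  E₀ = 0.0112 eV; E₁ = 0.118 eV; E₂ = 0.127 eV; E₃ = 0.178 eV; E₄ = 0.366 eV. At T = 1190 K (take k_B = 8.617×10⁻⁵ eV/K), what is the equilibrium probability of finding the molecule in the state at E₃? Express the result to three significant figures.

0.103

k_BT = 8.617×10⁻⁵ × 1190 K = 0.10254 eV.
Eᵢ/kT = 0.10923, 1.1508, 1.2385, 1.7359, 3.5693.
Z = Σ e^(−Eᵢ/kT) = e^(−0.10923) + e^(−1.1508) + e^(−1.2385) + e^(−1.7359) + e^(−3.5693) = 0.89652 + 0.31638 + 0.28982 + 0.17624 + 0.028176 = 1.7071.
P₃ = e^(−E₃/kT) / Z = 0.17624/1.7071 = 0.103.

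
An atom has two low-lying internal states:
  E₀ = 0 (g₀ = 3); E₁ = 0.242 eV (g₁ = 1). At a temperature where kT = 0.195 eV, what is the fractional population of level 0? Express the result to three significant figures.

Eᵢ/kT = 0, 1.2410.
Z = Σ gᵢe^(−Eᵢ/kT) = 3·e^(−0) + 1·e^(−1.2410) = 3.0000 + 0.28909 = 3.2891.
P₀ = g₀ e^(−E₀/kT) / Z = 3.0000/3.2891 = 0.912.

0.912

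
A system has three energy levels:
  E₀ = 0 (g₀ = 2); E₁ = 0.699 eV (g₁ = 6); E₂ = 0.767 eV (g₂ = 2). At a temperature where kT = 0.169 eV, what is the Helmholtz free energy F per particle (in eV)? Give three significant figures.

Eᵢ/kT = 0, 4.1361, 4.5385.
Z = Σ gᵢe^(−Eᵢ/kT) = 2·e^(−0) + 6·e^(−4.1361) + 2·e^(−4.5385) = 2.0000 + 0.095910 + 0.021379 = 2.1173.
F = −kT ln Z = −0.169 × ln(2.1173) = −0.169 × 0.75014 = -0.127 eV.

-0.127 eV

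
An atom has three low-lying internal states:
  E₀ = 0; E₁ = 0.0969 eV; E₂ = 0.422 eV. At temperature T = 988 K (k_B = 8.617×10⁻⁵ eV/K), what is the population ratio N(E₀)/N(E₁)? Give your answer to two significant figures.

k_BT = 8.617×10⁻⁵ × 988 K = 0.08514 eV.
n₀/n₁ = exp[−(E₀−E₁)/kT] = exp(−(-0.0969 eV)/(0.08514 eV)) = exp(1.138) = 3.1.

3.1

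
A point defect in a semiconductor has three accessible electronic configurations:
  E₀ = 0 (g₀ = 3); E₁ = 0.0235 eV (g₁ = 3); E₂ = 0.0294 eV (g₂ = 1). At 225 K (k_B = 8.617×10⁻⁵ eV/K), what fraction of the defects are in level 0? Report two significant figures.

k_BT = 8.617×10⁻⁵ × 225 K = 0.01939 eV.
Eᵢ/kT = 0, 1.212, 1.516.
Z = Σ gᵢe^(−Eᵢ/kT) = 3·e^(−0) + 3·e^(−1.212) + 1·e^(−1.516) = 3.000 + 0.8928 + 0.2196 = 4.112.
P₀ = g₀ e^(−E₀/kT) / Z = 3.000/4.112 = 0.73.

0.73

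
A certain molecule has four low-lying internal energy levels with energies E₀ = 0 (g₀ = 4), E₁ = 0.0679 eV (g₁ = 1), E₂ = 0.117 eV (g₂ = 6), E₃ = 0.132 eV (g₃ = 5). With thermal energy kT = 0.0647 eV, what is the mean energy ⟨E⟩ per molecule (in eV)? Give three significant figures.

Eᵢ/kT = 0, 1.0495, 1.8083, 2.0402.
Z = Σ gᵢe^(−Eᵢ/kT) = 4·e^(−0) + 1·e^(−1.0495) + 6·e^(−1.8083) + 5·e^(−2.0402) = 4.0000 + 0.35011 + 0.98360 + 0.65001 = 5.9837.
⟨E⟩ = Σ Eᵢ gᵢe^(−Eᵢ/kT) / Z = (0·4.0000 + 0.0679·0.35011 + 0.117·0.98360 + 0.132·0.65001) / 5.9837 = 0.0375 eV.

0.0375 eV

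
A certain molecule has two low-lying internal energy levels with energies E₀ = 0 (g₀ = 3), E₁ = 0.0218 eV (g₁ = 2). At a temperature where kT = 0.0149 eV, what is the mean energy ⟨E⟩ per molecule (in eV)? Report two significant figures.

0.0029 eV

Eᵢ/kT = 0, 1.463.
Z = Σ gᵢe^(−Eᵢ/kT) = 3·e^(−0) + 2·e^(−1.463) = 3.000 + 0.4631 = 3.463.
⟨E⟩ = Σ Eᵢ gᵢe^(−Eᵢ/kT) / Z = (0·3.000 + 0.0218·0.4631) / 3.463 = 0.0029 eV.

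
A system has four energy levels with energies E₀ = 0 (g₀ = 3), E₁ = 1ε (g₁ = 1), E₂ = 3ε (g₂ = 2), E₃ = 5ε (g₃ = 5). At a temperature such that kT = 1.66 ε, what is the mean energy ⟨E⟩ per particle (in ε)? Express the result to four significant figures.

Eᵢ/kT = 0, 0.602410, 1.80723, 3.01205.
Z = Σ gᵢe^(−Eᵢ/kT) = 3·e^(−0) + 1·e^(−0.602410) + 2·e^(−1.80723) + 5·e^(−3.01205) = 3.00000 + 0.547491 + 0.328216 + 0.245954 = 4.12166.
⟨E⟩ = Σ Eᵢ gᵢe^(−Eᵢ/kT) / Z = (0·3.00000 + 1·0.547491 + 3·0.328216 + 5·0.245954) / 4.12166 = 0.6701 ε.

0.6701 ε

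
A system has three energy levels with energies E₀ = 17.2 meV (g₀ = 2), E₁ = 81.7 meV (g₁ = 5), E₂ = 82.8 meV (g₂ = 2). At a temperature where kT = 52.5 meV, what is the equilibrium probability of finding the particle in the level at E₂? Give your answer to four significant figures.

Eᵢ/kT = 0.327619, 1.55619, 1.57714.
Z = Σ gᵢe^(−Eᵢ/kT) = 2·e^(−0.327619) + 5·e^(−1.55619) + 2·e^(−1.57714) = 1.44128 + 1.05469 + 0.413130 = 2.90910.
P₂ = g₂ e^(−E₂/kT) / Z = 0.413130/2.90910 = 0.1420.

0.1420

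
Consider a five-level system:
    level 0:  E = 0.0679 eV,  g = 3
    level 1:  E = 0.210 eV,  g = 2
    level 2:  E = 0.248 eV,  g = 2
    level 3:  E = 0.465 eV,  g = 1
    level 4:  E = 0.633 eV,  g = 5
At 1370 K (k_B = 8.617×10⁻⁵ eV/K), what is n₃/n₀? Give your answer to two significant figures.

k_BT = 8.617×10⁻⁵ × 1370 K = 0.1181 eV.
n₃/n₀ = (g₃/g₀) exp[−(E₃−E₀)/kT] = (1/3) × exp(−(0.3971 eV)/(0.1181 eV)) = (1/3) × exp(-3.362) = 0.012.

0.012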